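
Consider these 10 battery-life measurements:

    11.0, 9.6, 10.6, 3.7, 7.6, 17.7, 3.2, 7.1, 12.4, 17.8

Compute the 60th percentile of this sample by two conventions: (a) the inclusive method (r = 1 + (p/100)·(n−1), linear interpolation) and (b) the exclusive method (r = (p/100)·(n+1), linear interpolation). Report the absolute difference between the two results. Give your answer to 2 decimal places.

Sorted: 3.2, 3.7, 7.1, 7.6, 9.6, 10.6, 11.0, 12.4, 17.7, 17.8.
n = 10.
(a) r = 6.4; between ranks 6 (10.6) and 7 (11.0): 10.76.
(b) r = 6.6; between ranks 6 (10.6) and 7 (11.0): 10.84.
|10.76 − 10.84| = 0.08.

0.08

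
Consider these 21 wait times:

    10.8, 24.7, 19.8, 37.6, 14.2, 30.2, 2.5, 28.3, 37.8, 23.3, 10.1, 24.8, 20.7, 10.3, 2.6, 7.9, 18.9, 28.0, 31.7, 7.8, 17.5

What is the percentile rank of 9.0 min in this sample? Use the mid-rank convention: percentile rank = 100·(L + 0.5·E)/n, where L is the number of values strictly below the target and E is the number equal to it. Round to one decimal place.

Sorted: 2.5, 2.6, 7.8, 7.9, 10.1, 10.3, 10.8, 14.2, 17.5, 18.9, 19.8, 20.7, 23.3, 24.7, 24.8, 28.0, 28.3, 30.2, 31.7, 37.6, 37.8.
Count below 9.0: L = 4; count equal: E = 0; n = 21.
Percentile rank = 100·(4 + 0.5·0)/21 = 100·4/21 = 19.05.

19.0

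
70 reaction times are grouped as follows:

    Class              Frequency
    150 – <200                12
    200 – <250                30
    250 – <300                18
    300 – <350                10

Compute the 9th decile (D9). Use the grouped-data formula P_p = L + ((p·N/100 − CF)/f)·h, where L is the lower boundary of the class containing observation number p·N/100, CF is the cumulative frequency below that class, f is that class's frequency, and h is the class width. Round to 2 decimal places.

315.00

N = 70; target position k = 90/100 · 70 = 63.
Cumulative frequencies: 12, 42, 60, 70.
Observation 63 falls in the class 300 – <350.
L = 300, CF = 60, f = 10, h = 50.
P90 = 300 + ((63 − 60)/10)·50 = 300 + 15 = 315.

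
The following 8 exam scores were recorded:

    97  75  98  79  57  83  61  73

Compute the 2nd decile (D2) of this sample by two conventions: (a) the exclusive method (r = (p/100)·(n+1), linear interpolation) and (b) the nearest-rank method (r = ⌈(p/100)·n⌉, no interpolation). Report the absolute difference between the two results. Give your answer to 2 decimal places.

0.80

Sorted: 57, 61, 73, 75, 79, 83, 97, 98.
n = 8.
(a) r = 1.8; between ranks 1 (57) and 2 (61): 60.2.
(b) the nearest-rank method: rank 2 → 61.
|60.2 − 61| = 0.8.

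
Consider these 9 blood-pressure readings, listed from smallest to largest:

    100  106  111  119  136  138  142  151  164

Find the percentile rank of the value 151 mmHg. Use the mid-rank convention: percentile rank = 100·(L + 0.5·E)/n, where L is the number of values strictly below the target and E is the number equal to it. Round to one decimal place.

Count below 151: L = 7; count equal: E = 1; n = 9.
Percentile rank = 100·(7 + 0.5·1)/9 = 100·7.5/9 = 83.33.

83.3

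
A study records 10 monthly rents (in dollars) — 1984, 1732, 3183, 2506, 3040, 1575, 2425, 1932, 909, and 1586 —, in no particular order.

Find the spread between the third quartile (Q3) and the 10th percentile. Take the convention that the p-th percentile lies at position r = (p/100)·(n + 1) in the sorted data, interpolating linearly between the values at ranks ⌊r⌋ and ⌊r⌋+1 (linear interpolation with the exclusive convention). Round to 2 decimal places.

Sorted: 909, 1575, 1586, 1732, 1932, 1984, 2425, 2506, 3040, 3183.
n = 10.
P10: r = 1.1; ranks 1–2 are 909, 1575; interpolating gives 975.6.
P75: r = 8.25; ranks 8–9 are 2506, 3040; interpolating gives 2639.5.
Difference: 2639.5 − 975.6 = 1663.9.

1663.90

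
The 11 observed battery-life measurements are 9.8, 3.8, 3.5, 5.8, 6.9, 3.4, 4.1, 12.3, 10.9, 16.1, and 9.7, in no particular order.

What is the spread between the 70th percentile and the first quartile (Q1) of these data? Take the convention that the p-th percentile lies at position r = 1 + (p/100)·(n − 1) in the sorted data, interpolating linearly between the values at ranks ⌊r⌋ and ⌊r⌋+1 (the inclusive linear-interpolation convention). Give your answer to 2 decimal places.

Sorted: 3.4, 3.5, 3.8, 4.1, 5.8, 6.9, 9.7, 9.8, 10.9, 12.3, 16.1.
n = 11.
P25: r = 3.5; ranks 3–4 are 3.8, 4.1; interpolating gives 3.95.
P70: r = 8 (integer) → 9.8.
Difference: 9.8 − 3.95 = 5.85.

5.85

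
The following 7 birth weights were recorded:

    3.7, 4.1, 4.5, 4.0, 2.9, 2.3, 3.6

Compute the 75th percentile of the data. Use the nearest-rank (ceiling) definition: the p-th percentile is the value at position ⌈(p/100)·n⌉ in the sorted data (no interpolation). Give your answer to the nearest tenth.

Sorted: 2.3, 2.9, 3.6, 3.7, 4.0, 4.1, 4.5.
n = 7.
Position = ⌈75/100 · 7⌉ = ⌈5.25⌉ = 6.
The value at rank 6 is 4.1.

4.1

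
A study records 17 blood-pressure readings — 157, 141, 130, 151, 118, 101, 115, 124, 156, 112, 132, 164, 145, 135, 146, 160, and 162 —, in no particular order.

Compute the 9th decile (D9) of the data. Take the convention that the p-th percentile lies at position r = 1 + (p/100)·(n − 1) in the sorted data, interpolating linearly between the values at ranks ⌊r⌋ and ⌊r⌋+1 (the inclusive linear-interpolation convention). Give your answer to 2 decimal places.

160.80

Sorted: 101, 112, 115, 118, 124, 130, 132, 135, 141, 145, 146, 151, 156, 157, 160, 162, 164.
n = 17.
r = 1 + (90/100)·(17 − 1) = 1 + 14.4 = 15.4.
Rank 15 is 160 and rank 16 is 162.
Interpolate: 160 + 0.4·(162 − 160) = 160 + 0.4·2 = 160.8.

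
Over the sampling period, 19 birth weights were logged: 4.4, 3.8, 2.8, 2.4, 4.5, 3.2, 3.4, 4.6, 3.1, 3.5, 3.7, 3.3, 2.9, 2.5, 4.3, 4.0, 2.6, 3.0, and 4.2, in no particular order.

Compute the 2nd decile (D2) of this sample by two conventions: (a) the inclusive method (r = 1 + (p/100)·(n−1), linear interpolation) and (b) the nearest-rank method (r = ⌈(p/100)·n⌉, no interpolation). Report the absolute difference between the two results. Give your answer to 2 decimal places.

0.06

Sorted: 2.4, 2.5, 2.6, 2.8, 2.9, 3.0, 3.1, 3.2, 3.3, 3.4, 3.5, 3.7, 3.8, 4.0, 4.2, 4.3, 4.4, 4.5, 4.6.
n = 19.
(a) r = 4.6; between ranks 4 (2.8) and 5 (2.9): 2.86.
(b) the nearest-rank method: rank 4 → 2.8.
|2.86 − 2.8| = 0.06.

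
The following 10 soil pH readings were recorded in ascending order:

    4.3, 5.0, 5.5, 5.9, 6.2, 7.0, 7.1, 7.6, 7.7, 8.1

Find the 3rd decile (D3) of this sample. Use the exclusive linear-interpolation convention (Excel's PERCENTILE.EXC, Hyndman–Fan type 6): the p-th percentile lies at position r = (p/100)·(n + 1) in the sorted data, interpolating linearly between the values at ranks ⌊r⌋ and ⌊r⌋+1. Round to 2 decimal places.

5.62

n = 10.
r = (30/100)·(10 + 1) = 3.3.
Rank 3 is 5.5 and rank 4 is 5.9.
Interpolate: 5.5 + 0.3·(5.9 − 5.5) = 5.5 + 0.3·0.4 = 5.62.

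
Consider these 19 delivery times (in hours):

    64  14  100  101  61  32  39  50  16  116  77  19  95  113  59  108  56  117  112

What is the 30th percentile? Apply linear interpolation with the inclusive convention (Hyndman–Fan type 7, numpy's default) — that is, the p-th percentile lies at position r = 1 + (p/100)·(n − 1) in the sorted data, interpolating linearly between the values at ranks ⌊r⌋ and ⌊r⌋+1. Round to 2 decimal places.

52.40

Sorted: 14, 16, 19, 32, 39, 50, 56, 59, 61, 64, 77, 95, 100, 101, 108, 112, 113, 116, 117.
n = 19.
r = 1 + (30/100)·(19 − 1) = 1 + 5.4 = 6.4.
Rank 6 is 50 and rank 7 is 56.
Interpolate: 50 + 0.4·(56 − 50) = 50 + 0.4·6 = 52.4.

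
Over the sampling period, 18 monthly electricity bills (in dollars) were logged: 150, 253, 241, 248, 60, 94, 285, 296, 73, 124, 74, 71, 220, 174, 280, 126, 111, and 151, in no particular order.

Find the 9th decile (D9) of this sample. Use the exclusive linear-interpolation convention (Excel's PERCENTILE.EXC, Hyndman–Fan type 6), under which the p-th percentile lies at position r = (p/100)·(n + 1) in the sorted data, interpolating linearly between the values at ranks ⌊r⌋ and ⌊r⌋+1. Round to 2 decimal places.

286.10

Sorted: 60, 71, 73, 74, 94, 111, 124, 126, 150, 151, 174, 220, 241, 248, 253, 280, 285, 296.
n = 18.
r = (90/100)·(18 + 1) = 17.1.
Rank 17 is 285 and rank 18 is 296.
Interpolate: 285 + 0.1·(296 − 285) = 285 + 0.1·11 = 286.1.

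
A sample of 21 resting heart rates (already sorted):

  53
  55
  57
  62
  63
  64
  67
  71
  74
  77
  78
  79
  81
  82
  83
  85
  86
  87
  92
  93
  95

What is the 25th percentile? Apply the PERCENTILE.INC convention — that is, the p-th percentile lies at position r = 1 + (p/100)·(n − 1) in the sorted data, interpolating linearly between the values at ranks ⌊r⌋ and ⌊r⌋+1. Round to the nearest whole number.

64

n = 21.
r = 1 + (25/100)·(21 − 1) = 1 + 5 = 6.
r is an integer, so P25 is the value at rank 6: 64.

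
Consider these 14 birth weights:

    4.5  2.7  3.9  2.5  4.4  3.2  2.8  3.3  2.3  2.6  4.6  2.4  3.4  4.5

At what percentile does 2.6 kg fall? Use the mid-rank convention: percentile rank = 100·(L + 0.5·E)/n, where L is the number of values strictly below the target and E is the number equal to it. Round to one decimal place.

25.0

Sorted: 2.3, 2.4, 2.5, 2.6, 2.7, 2.8, 3.2, 3.3, 3.4, 3.9, 4.4, 4.5, 4.5, 4.6.
Count below 2.6: L = 3; count equal: E = 1; n = 14.
Percentile rank = 100·(3 + 0.5·1)/14 = 100·3.5/14 = 25.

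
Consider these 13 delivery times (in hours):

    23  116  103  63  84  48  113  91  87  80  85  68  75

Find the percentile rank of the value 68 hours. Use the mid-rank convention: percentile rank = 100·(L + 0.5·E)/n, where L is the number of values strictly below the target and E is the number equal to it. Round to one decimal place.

Sorted: 23, 48, 63, 68, 75, 80, 84, 85, 87, 91, 103, 113, 116.
Count below 68: L = 3; count equal: E = 1; n = 13.
Percentile rank = 100·(3 + 0.5·1)/13 = 100·3.5/13 = 26.92.

26.9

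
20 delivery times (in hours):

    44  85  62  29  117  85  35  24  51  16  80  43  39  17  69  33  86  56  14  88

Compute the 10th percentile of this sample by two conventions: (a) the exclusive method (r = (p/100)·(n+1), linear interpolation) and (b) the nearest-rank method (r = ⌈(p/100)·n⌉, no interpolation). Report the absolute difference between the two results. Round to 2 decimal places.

0.10

Sorted: 14, 16, 17, 24, 29, 33, 35, 39, 43, 44, 51, 56, 62, 69, 80, 85, 85, 86, 88, 117.
n = 20.
(a) r = 2.1; between ranks 2 (16) and 3 (17): 16.1.
(b) the nearest-rank method: rank 2 → 16.
|16.1 − 16| = 0.1.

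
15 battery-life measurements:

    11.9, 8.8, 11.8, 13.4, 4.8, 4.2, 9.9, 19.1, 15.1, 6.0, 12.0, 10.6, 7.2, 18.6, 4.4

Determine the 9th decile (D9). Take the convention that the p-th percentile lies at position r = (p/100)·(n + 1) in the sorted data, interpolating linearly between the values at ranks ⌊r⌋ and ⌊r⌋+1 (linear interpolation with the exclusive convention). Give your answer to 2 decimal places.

18.80

Sorted: 4.2, 4.4, 4.8, 6.0, 7.2, 8.8, 9.9, 10.6, 11.8, 11.9, 12.0, 13.4, 15.1, 18.6, 19.1.
n = 15.
r = (90/100)·(15 + 1) = 14.4.
Rank 14 is 18.6 and rank 15 is 19.1.
Interpolate: 18.6 + 0.4·(19.1 − 18.6) = 18.6 + 0.4·0.5 = 18.8.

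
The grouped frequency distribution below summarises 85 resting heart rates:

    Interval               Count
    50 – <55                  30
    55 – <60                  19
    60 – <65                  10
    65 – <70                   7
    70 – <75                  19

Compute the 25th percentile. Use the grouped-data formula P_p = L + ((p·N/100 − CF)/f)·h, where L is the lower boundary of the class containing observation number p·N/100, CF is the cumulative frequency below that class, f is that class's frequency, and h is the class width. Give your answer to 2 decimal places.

53.54

N = 85; target position k = 25/100 · 85 = 21.25.
Cumulative frequencies: 30, 49, 59, 66, 85.
Observation 21.25 falls in the class 50 – <55.
L = 50, CF = 0, f = 30, h = 5.
P25 = 50 + ((21.25 − 0)/30)·5 = 50 + 3.54167 = 53.5417.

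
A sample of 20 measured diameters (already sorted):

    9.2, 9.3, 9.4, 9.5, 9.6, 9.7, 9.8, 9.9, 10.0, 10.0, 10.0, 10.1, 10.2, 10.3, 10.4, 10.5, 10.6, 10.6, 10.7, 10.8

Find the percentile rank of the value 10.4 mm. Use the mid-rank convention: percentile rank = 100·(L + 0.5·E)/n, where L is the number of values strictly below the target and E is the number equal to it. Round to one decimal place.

72.5

Count below 10.4: L = 14; count equal: E = 1; n = 20.
Percentile rank = 100·(14 + 0.5·1)/20 = 100·14.5/20 = 72.5.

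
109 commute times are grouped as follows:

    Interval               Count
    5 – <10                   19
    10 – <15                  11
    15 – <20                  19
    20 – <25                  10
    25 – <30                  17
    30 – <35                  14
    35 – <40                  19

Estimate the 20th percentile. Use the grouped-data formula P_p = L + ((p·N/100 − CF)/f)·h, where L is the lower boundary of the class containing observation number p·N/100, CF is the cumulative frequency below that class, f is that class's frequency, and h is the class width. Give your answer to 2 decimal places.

11.27

N = 109; target position k = 20/100 · 109 = 21.8.
Cumulative frequencies: 19, 30, 49, 59, 76, 90, 109.
Observation 21.8 falls in the class 10 – <15.
L = 10, CF = 19, f = 11, h = 5.
P20 = 10 + ((21.8 − 19)/11)·5 = 10 + 1.27273 = 11.2727.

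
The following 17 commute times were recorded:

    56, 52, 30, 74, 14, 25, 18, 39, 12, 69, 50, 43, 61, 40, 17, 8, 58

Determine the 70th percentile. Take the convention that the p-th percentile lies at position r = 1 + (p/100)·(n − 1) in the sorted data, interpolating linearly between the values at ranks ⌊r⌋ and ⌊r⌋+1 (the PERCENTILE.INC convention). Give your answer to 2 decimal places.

Sorted: 8, 12, 14, 17, 18, 25, 30, 39, 40, 43, 50, 52, 56, 58, 61, 69, 74.
n = 17.
r = 1 + (70/100)·(17 − 1) = 1 + 11.2 = 12.2.
Rank 12 is 52 and rank 13 is 56.
Interpolate: 52 + 0.2·(56 − 52) = 52 + 0.2·4 = 52.8.

52.80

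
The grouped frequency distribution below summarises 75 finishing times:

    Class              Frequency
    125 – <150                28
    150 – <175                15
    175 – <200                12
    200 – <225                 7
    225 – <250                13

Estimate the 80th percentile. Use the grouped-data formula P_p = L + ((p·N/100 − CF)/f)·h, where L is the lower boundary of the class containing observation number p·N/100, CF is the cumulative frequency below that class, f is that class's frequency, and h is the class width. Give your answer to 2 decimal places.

217.86

N = 75; target position k = 80/100 · 75 = 60.
Cumulative frequencies: 28, 43, 55, 62, 75.
Observation 60 falls in the class 200 – <225.
L = 200, CF = 55, f = 7, h = 25.
P80 = 200 + ((60 − 55)/7)·25 = 200 + 17.8571 = 217.857.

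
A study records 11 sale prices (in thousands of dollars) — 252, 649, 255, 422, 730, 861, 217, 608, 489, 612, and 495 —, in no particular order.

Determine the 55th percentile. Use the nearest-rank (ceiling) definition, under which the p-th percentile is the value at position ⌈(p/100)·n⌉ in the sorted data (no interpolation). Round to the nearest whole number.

608

Sorted: 217, 252, 255, 422, 489, 495, 608, 612, 649, 730, 861.
n = 11.
Position = ⌈55/100 · 11⌉ = ⌈6.05⌉ = 7.
The value at rank 7 is 608.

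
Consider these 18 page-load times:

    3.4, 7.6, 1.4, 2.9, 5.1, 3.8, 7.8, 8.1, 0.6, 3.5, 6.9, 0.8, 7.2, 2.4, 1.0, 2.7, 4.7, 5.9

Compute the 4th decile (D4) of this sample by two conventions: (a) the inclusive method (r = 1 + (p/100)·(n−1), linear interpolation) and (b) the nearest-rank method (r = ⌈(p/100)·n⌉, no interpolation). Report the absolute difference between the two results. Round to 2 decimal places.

Sorted: 0.6, 0.8, 1.0, 1.4, 2.4, 2.7, 2.9, 3.4, 3.5, 3.8, 4.7, 5.1, 5.9, 6.9, 7.2, 7.6, 7.8, 8.1.
n = 18.
(a) r = 7.8; between ranks 7 (2.9) and 8 (3.4): 3.3.
(b) the nearest-rank method: rank 8 → 3.4.
|3.3 − 3.4| = 0.1.

0.10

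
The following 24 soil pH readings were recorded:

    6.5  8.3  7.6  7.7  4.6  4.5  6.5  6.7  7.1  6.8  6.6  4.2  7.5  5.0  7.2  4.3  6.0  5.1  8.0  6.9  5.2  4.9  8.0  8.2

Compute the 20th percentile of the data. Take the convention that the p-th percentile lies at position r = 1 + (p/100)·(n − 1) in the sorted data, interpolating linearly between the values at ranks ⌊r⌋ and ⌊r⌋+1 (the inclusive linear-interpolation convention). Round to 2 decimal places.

Sorted: 4.2, 4.3, 4.5, 4.6, 4.9, 5.0, 5.1, 5.2, 6.0, 6.5, 6.5, 6.6, 6.7, 6.8, 6.9, 7.1, 7.2, 7.5, 7.6, 7.7, 8.0, 8.0, 8.2, 8.3.
n = 24.
r = 1 + (20/100)·(24 − 1) = 1 + 4.6 = 5.6.
Rank 5 is 4.9 and rank 6 is 5.0.
Interpolate: 4.9 + 0.6·(5.0 − 4.9) = 4.9 + 0.6·0.1 = 4.96.

4.96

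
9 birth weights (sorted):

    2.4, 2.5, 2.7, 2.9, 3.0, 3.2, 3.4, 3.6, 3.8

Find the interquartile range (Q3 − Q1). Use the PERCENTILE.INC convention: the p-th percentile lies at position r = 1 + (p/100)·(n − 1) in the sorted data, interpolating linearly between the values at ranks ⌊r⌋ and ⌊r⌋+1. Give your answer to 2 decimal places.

n = 9.
P25: r = 3 (integer) → 2.7.
P75: r = 7 (integer) → 3.4.
Difference: 3.4 − 2.7 = 0.7.

0.70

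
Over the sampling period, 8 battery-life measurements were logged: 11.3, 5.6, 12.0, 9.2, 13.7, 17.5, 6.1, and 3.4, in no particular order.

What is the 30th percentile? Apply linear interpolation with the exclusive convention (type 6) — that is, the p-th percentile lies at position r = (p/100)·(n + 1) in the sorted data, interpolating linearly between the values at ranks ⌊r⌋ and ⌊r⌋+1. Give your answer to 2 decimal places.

5.95

Sorted: 3.4, 5.6, 6.1, 9.2, 11.3, 12.0, 13.7, 17.5.
n = 8.
r = (30/100)·(8 + 1) = 2.7.
Rank 2 is 5.6 and rank 3 is 6.1.
Interpolate: 5.6 + 0.7·(6.1 − 5.6) = 5.6 + 0.7·0.5 = 5.95.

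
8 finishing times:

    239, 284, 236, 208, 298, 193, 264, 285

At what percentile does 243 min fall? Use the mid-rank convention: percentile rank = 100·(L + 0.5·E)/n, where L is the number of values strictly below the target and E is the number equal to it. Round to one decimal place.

50.0

Sorted: 193, 208, 236, 239, 264, 284, 285, 298.
Count below 243: L = 4; count equal: E = 0; n = 8.
Percentile rank = 100·(4 + 0.5·0)/8 = 100·4/8 = 50.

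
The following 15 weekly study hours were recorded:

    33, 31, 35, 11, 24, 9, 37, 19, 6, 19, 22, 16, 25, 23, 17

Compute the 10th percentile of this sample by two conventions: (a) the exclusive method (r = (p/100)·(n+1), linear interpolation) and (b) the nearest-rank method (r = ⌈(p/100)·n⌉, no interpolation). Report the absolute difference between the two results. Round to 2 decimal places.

Sorted: 6, 9, 11, 16, 17, 19, 19, 22, 23, 24, 25, 31, 33, 35, 37.
n = 15.
(a) r = 1.6; between ranks 1 (6) and 2 (9): 7.8.
(b) the nearest-rank method: rank 2 → 9.
|7.8 − 9| = 1.2.

1.20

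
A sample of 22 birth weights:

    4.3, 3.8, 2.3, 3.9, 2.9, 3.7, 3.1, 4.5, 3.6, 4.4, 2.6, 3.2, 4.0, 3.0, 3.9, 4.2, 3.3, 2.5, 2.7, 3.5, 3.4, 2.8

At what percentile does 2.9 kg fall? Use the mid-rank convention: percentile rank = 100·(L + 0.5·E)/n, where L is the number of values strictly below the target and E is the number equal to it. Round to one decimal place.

Sorted: 2.3, 2.5, 2.6, 2.7, 2.8, 2.9, 3.0, 3.1, 3.2, 3.3, 3.4, 3.5, 3.6, 3.7, 3.8, 3.9, 3.9, 4.0, 4.2, 4.3, 4.4, 4.5.
Count below 2.9: L = 5; count equal: E = 1; n = 22.
Percentile rank = 100·(5 + 0.5·1)/22 = 100·5.5/22 = 25.

25.0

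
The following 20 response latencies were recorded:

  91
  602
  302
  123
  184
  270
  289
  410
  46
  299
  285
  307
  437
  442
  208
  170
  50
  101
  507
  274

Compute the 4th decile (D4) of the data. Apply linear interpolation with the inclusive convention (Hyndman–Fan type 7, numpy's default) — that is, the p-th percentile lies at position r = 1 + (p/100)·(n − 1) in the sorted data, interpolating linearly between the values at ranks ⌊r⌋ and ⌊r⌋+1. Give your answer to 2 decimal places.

Sorted: 46, 50, 91, 101, 123, 170, 184, 208, 270, 274, 285, 289, 299, 302, 307, 410, 437, 442, 507, 602.
n = 20.
r = 1 + (40/100)·(20 − 1) = 1 + 7.6 = 8.6.
Rank 8 is 208 and rank 9 is 270.
Interpolate: 208 + 0.6·(270 − 208) = 208 + 0.6·62 = 245.2.

245.20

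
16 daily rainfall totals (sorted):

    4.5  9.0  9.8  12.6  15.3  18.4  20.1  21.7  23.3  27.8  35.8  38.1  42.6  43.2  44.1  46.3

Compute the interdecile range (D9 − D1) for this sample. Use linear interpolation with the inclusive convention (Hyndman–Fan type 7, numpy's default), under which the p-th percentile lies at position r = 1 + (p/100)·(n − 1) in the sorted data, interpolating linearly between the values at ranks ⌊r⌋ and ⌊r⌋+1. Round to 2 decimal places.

n = 16.
P10: r = 2.5; ranks 2–3 are 9.0, 9.8; interpolating gives 9.4.
P90: r = 14.5; ranks 14–15 are 43.2, 44.1; interpolating gives 43.65.
Difference: 43.65 − 9.4 = 34.25.

34.25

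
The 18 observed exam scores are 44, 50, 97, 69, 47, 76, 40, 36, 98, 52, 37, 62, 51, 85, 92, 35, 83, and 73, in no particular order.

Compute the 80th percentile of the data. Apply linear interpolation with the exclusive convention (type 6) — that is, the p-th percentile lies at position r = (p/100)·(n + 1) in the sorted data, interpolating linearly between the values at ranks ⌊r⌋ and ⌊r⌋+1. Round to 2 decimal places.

86.40

Sorted: 35, 36, 37, 40, 44, 47, 50, 51, 52, 62, 69, 73, 76, 83, 85, 92, 97, 98.
n = 18.
r = (80/100)·(18 + 1) = 15.2.
Rank 15 is 85 and rank 16 is 92.
Interpolate: 85 + 0.2·(92 − 85) = 85 + 0.2·7 = 86.4.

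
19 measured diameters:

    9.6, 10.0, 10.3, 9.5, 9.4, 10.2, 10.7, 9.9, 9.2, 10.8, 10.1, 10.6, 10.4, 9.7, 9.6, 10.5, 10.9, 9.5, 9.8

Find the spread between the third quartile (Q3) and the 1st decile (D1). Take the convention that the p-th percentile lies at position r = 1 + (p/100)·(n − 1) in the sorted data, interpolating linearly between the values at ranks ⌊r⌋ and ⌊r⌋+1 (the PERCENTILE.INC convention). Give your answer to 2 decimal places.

0.97

Sorted: 9.2, 9.4, 9.5, 9.5, 9.6, 9.6, 9.7, 9.8, 9.9, 10.0, 10.1, 10.2, 10.3, 10.4, 10.5, 10.6, 10.7, 10.8, 10.9.
n = 19.
P10: r = 2.8; ranks 2–3 are 9.4, 9.5; interpolating gives 9.48.
P75: r = 14.5; ranks 14–15 are 10.4, 10.5; interpolating gives 10.45.
Difference: 10.45 − 9.48 = 0.97.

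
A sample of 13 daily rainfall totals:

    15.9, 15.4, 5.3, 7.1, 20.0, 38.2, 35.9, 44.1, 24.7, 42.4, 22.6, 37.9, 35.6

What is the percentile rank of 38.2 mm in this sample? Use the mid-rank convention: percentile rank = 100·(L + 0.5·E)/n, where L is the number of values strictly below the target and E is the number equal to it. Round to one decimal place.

Sorted: 5.3, 7.1, 15.4, 15.9, 20.0, 22.6, 24.7, 35.6, 35.9, 37.9, 38.2, 42.4, 44.1.
Count below 38.2: L = 10; count equal: E = 1; n = 13.
Percentile rank = 100·(10 + 0.5·1)/13 = 100·10.5/13 = 80.77.

80.8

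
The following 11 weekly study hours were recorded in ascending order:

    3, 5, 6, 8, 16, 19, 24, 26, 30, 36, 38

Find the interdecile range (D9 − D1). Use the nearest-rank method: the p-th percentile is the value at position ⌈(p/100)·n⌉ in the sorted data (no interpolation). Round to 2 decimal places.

31.00

n = 11.
P10: rank ⌈10/100·11⌉ = 2 → 5.
P90: rank ⌈90/100·11⌉ = 10 → 36.
Difference: 36 − 5 = 31.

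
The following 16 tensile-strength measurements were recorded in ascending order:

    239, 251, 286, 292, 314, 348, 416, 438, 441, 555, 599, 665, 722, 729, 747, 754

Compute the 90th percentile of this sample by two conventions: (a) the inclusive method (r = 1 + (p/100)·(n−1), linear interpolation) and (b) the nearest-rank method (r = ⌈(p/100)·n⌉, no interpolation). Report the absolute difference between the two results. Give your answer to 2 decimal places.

9.00

n = 16.
(a) r = 14.5; between ranks 14 (729) and 15 (747): 738.
(b) the nearest-rank method: rank 15 → 747.
|738 − 747| = 9.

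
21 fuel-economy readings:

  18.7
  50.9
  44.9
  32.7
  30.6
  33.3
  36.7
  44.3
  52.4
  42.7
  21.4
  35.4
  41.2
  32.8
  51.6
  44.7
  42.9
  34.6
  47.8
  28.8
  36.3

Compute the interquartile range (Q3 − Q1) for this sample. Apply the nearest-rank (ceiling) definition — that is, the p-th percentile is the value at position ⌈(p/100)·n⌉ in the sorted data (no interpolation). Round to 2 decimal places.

11.90

Sorted: 18.7, 21.4, 28.8, 30.6, 32.7, 32.8, 33.3, 34.6, 35.4, 36.3, 36.7, 41.2, 42.7, 42.9, 44.3, 44.7, 44.9, 47.8, 50.9, 51.6, 52.4.
n = 21.
P25: rank ⌈25/100·21⌉ = 6 → 32.8.
P75: rank ⌈75/100·21⌉ = 16 → 44.7.
Difference: 44.7 − 32.8 = 11.9.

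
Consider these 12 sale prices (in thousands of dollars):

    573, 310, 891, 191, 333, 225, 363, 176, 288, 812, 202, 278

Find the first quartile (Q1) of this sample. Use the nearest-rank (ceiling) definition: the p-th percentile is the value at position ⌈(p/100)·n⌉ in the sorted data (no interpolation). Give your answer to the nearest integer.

Sorted: 176, 191, 202, 225, 278, 288, 310, 333, 363, 573, 812, 891.
n = 12.
Position = ⌈25/100 · 12⌉ = ⌈3⌉ = 3.
The value at rank 3 is 202.

202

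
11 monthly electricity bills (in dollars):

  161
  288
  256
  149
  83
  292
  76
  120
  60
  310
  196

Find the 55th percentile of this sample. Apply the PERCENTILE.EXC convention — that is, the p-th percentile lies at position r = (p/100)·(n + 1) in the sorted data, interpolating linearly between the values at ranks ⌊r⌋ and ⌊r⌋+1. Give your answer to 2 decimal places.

182.00

Sorted: 60, 76, 83, 120, 149, 161, 196, 256, 288, 292, 310.
n = 11.
r = (55/100)·(11 + 1) = 6.6.
Rank 6 is 161 and rank 7 is 196.
Interpolate: 161 + 0.6·(196 − 161) = 161 + 0.6·35 = 182.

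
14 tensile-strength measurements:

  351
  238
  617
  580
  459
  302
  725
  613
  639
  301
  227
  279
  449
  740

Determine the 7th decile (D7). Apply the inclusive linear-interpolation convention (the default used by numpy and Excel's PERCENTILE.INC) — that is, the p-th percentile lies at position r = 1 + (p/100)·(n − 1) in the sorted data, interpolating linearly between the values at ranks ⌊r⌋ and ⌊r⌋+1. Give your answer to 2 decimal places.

Sorted: 227, 238, 279, 301, 302, 351, 449, 459, 580, 613, 617, 639, 725, 740.
n = 14.
r = 1 + (70/100)·(14 − 1) = 1 + 9.1 = 10.1.
Rank 10 is 613 and rank 11 is 617.
Interpolate: 613 + 0.1·(617 − 613) = 613 + 0.1·4 = 613.4.

613.40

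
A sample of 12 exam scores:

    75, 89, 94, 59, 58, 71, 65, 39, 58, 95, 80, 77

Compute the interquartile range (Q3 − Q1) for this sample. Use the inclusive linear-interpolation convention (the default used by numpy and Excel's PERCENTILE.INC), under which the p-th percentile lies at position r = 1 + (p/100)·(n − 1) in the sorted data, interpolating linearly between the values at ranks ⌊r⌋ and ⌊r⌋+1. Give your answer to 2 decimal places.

Sorted: 39, 58, 58, 59, 65, 71, 75, 77, 80, 89, 94, 95.
n = 12.
P25: r = 3.75; ranks 3–4 are 58, 59; interpolating gives 58.75.
P75: r = 9.25; ranks 9–10 are 80, 89; interpolating gives 82.25.
Difference: 82.25 − 58.75 = 23.5.

23.50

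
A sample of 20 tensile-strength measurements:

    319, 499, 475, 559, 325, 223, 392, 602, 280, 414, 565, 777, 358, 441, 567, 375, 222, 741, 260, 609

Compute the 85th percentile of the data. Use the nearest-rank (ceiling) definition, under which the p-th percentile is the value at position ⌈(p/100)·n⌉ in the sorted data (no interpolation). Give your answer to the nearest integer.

Sorted: 222, 223, 260, 280, 319, 325, 358, 375, 392, 414, 441, 475, 499, 559, 565, 567, 602, 609, 741, 777.
n = 20.
Position = ⌈85/100 · 20⌉ = ⌈17⌉ = 17.
The value at rank 17 is 602.

602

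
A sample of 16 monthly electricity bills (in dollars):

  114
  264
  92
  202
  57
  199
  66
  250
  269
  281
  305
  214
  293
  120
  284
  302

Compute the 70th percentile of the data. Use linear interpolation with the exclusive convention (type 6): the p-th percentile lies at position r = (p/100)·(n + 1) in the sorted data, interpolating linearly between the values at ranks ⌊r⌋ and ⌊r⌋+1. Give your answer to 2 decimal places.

279.80

Sorted: 57, 66, 92, 114, 120, 199, 202, 214, 250, 264, 269, 281, 284, 293, 302, 305.
n = 16.
r = (70/100)·(16 + 1) = 11.9.
Rank 11 is 269 and rank 12 is 281.
Interpolate: 269 + 0.9·(281 − 269) = 269 + 0.9·12 = 279.8.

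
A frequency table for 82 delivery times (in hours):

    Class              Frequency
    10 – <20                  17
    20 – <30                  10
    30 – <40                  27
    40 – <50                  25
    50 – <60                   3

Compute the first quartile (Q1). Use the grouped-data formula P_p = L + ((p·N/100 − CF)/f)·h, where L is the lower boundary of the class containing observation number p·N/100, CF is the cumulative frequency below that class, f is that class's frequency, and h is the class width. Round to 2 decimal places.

23.50

N = 82; target position k = 25/100 · 82 = 20.5.
Cumulative frequencies: 17, 27, 54, 79, 82.
Observation 20.5 falls in the class 20 – <30.
L = 20, CF = 17, f = 10, h = 10.
P25 = 20 + ((20.5 − 17)/10)·10 = 20 + 3.5 = 23.5.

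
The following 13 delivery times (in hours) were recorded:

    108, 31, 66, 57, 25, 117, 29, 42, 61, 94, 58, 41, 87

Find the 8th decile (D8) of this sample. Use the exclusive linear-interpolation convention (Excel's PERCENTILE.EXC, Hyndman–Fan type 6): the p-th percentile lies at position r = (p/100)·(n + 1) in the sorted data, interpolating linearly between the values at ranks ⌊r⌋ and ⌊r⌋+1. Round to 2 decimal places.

Sorted: 25, 29, 31, 41, 42, 57, 58, 61, 66, 87, 94, 108, 117.
n = 13.
r = (80/100)·(13 + 1) = 11.2.
Rank 11 is 94 and rank 12 is 108.
Interpolate: 94 + 0.2·(108 − 94) = 94 + 0.2·14 = 96.8.

96.80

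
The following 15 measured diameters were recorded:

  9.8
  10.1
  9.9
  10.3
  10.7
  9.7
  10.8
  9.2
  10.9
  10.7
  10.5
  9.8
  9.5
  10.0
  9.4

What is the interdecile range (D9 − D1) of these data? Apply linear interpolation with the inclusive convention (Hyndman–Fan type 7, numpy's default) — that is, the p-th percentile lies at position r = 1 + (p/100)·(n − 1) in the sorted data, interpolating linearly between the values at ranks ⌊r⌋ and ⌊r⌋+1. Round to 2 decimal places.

Sorted: 9.2, 9.4, 9.5, 9.7, 9.8, 9.8, 9.9, 10.0, 10.1, 10.3, 10.5, 10.7, 10.7, 10.8, 10.9.
n = 15.
P10: r = 2.4; ranks 2–3 are 9.4, 9.5; interpolating gives 9.44.
P90: r = 13.6; ranks 13–14 are 10.7, 10.8; interpolating gives 10.76.
Difference: 10.76 − 9.44 = 1.32.

1.32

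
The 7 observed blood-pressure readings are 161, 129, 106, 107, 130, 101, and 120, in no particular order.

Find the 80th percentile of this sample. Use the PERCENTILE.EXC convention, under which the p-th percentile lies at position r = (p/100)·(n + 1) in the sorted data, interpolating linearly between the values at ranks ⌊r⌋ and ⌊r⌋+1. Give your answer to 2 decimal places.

142.40

Sorted: 101, 106, 107, 120, 129, 130, 161.
n = 7.
r = (80/100)·(7 + 1) = 6.4.
Rank 6 is 130 and rank 7 is 161.
Interpolate: 130 + 0.4·(161 − 130) = 130 + 0.4·31 = 142.4.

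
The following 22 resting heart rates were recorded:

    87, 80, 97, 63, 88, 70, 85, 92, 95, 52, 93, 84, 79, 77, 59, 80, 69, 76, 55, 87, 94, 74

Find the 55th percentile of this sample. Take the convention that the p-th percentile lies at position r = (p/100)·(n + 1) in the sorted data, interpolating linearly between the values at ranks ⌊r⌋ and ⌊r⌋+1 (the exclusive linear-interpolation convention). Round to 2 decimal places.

82.60

Sorted: 52, 55, 59, 63, 69, 70, 74, 76, 77, 79, 80, 80, 84, 85, 87, 87, 88, 92, 93, 94, 95, 97.
n = 22.
r = (55/100)·(22 + 1) = 12.65.
Rank 12 is 80 and rank 13 is 84.
Interpolate: 80 + 0.65·(84 − 80) = 80 + 0.65·4 = 82.6.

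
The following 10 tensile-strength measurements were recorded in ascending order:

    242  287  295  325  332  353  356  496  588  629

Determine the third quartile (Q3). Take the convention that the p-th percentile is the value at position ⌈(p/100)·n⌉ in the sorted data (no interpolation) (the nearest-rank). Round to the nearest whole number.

n = 10.
Position = ⌈75/100 · 10⌉ = ⌈7.5⌉ = 8.
The value at rank 8 is 496.

496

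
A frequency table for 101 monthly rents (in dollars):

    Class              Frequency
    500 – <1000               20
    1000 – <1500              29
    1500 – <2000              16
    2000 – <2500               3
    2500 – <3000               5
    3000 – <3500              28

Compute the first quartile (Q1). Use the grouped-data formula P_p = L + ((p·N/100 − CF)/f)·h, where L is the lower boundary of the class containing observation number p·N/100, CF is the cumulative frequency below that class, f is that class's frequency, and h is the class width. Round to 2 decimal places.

1090.52

N = 101; target position k = 25/100 · 101 = 25.25.
Cumulative frequencies: 20, 49, 65, 68, 73, 101.
Observation 25.25 falls in the class 1000 – <1500.
L = 1000, CF = 20, f = 29, h = 500.
P25 = 1000 + ((25.25 − 20)/29)·500 = 1000 + 90.5172 = 1090.52.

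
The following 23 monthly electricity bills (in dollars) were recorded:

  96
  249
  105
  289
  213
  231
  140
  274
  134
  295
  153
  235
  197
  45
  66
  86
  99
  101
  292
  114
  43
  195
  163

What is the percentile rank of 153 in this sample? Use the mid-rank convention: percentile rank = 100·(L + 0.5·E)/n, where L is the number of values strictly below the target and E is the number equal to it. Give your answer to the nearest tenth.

Sorted: 43, 45, 66, 86, 96, 99, 101, 105, 114, 134, 140, 153, 163, 195, 197, 213, 231, 235, 249, 274, 289, 292, 295.
Count below 153: L = 11; count equal: E = 1; n = 23.
Percentile rank = 100·(11 + 0.5·1)/23 = 100·11.5/23 = 50.

50.0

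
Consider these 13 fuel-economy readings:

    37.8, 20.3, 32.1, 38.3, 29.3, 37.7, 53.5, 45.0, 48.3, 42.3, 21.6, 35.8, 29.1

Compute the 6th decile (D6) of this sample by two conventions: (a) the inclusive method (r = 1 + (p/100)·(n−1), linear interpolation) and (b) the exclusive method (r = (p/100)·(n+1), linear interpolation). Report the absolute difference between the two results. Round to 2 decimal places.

Sorted: 20.3, 21.6, 29.1, 29.3, 32.1, 35.8, 37.7, 37.8, 38.3, 42.3, 45.0, 48.3, 53.5.
n = 13.
(a) r = 8.2; between ranks 8 (37.8) and 9 (38.3): 37.9.
(b) r = 8.4; between ranks 8 (37.8) and 9 (38.3): 38.
|37.9 − 38| = 0.1.

0.10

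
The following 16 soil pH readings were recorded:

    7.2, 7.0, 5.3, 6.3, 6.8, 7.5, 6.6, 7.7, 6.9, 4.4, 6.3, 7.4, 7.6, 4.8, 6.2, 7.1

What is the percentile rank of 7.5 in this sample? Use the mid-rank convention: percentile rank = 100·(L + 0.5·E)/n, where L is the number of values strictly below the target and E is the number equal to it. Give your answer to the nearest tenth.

84.4

Sorted: 4.4, 4.8, 5.3, 6.2, 6.3, 6.3, 6.6, 6.8, 6.9, 7.0, 7.1, 7.2, 7.4, 7.5, 7.6, 7.7.
Count below 7.5: L = 13; count equal: E = 1; n = 16.
Percentile rank = 100·(13 + 0.5·1)/16 = 100·13.5/16 = 84.38.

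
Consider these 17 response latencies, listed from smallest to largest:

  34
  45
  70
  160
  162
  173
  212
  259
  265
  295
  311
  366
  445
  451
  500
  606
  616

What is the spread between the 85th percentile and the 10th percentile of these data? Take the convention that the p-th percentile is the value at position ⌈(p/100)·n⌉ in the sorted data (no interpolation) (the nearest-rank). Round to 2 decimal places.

455.00

n = 17.
P10: rank ⌈10/100·17⌉ = 2 → 45.
P85: rank ⌈85/100·17⌉ = 15 → 500.
Difference: 500 − 45 = 455.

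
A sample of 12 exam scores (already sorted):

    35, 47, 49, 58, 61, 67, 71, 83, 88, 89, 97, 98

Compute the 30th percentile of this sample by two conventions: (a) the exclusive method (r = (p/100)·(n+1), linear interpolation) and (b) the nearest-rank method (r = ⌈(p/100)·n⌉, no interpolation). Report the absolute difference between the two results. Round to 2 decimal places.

0.90

n = 12.
(a) r = 3.9; between ranks 3 (49) and 4 (58): 57.1.
(b) the nearest-rank method: rank 4 → 58.
|57.1 − 58| = 0.9.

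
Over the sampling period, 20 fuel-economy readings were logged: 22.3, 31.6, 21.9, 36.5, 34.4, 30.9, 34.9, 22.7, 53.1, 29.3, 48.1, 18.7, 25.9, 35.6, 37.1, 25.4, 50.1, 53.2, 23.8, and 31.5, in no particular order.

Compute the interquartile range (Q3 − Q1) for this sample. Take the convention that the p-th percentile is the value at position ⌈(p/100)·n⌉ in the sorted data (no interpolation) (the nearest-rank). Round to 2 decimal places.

12.70

Sorted: 18.7, 21.9, 22.3, 22.7, 23.8, 25.4, 25.9, 29.3, 30.9, 31.5, 31.6, 34.4, 34.9, 35.6, 36.5, 37.1, 48.1, 50.1, 53.1, 53.2.
n = 20.
P25: rank ⌈25/100·20⌉ = 5 → 23.8.
P75: rank ⌈75/100·20⌉ = 15 → 36.5.
Difference: 36.5 − 23.8 = 12.7.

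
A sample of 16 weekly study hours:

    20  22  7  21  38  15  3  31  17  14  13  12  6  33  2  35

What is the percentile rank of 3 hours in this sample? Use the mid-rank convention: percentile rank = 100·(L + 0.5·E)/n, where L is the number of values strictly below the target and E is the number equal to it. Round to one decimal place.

Sorted: 2, 3, 6, 7, 12, 13, 14, 15, 17, 20, 21, 22, 31, 33, 35, 38.
Count below 3: L = 1; count equal: E = 1; n = 16.
Percentile rank = 100·(1 + 0.5·1)/16 = 100·1.5/16 = 9.375.

9.4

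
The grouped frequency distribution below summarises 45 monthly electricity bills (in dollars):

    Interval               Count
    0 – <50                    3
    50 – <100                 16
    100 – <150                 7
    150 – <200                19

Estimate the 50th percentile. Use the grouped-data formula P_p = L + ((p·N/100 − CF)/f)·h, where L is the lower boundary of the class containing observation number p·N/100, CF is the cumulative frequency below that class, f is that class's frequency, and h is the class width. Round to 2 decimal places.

N = 45; target position k = 50/100 · 45 = 22.5.
Cumulative frequencies: 3, 19, 26, 45.
Observation 22.5 falls in the class 100 – <150.
L = 100, CF = 19, f = 7, h = 50.
P50 = 100 + ((22.5 − 19)/7)·50 = 100 + 25 = 125.

125.00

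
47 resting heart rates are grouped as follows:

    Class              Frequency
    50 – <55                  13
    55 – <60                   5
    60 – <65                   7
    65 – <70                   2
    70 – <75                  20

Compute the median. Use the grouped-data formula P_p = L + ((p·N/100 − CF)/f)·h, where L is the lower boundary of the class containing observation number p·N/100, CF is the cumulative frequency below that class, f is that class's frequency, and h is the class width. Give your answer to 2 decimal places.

63.93

N = 47; target position k = 50/100 · 47 = 23.5.
Cumulative frequencies: 13, 18, 25, 27, 47.
Observation 23.5 falls in the class 60 – <65.
L = 60, CF = 18, f = 7, h = 5.
P50 = 60 + ((23.5 − 18)/7)·5 = 60 + 3.92857 = 63.9286.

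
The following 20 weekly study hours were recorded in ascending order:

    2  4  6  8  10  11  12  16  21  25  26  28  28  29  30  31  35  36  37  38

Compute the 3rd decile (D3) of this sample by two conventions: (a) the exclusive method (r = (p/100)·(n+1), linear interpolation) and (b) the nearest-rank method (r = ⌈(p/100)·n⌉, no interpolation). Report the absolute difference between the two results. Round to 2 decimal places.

n = 20.
(a) r = 6.3; between ranks 6 (11) and 7 (12): 11.3.
(b) the nearest-rank method: rank 6 → 11.
|11.3 − 11| = 0.3.

0.30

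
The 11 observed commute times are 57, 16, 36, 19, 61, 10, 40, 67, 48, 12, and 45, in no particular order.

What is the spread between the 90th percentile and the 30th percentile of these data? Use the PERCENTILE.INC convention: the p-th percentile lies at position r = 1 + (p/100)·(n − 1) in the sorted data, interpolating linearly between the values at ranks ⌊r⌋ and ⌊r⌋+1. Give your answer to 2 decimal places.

Sorted: 10, 12, 16, 19, 36, 40, 45, 48, 57, 61, 67.
n = 11.
P30: r = 4 (integer) → 19.
P90: r = 10 (integer) → 61.
Difference: 61 − 19 = 42.

42.00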